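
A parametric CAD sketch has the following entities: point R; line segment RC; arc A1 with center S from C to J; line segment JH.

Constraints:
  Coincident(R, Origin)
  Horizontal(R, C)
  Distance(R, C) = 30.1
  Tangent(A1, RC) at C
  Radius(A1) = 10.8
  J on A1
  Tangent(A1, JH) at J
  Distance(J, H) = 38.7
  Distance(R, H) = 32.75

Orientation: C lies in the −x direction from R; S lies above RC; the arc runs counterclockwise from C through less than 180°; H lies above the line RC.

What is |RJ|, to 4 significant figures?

22.33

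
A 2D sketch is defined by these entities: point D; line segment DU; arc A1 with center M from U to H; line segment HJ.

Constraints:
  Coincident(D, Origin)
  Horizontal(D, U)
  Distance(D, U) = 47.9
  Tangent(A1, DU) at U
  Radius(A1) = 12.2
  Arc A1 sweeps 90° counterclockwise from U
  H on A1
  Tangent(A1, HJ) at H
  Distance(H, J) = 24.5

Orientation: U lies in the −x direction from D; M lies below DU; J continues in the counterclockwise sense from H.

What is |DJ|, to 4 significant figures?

70.42

D is at the origin; D and U share the same y with |DU| = 47.9 and U on the −x side, so U = (-47.90, 0.000). A1 meets DU tangentially, so MU is at right angles to DU, so M = U + (0, -12.2) = (-47.90, -12.20). On A1, U sits at bearing 90° from M; a 90° counterclockwise sweep puts H at bearing 180°, so H = M + 12.2·(cos 180°, sin 180°) = (-60.10, -12.20). The tangent condition forces MH to be normal to HJ, so HJ runs along (−sin 180°, cos 180°); with |HJ| = 24.5, J = (-60.10, -36.70). Then |DJ| = |J − D| = 70.42.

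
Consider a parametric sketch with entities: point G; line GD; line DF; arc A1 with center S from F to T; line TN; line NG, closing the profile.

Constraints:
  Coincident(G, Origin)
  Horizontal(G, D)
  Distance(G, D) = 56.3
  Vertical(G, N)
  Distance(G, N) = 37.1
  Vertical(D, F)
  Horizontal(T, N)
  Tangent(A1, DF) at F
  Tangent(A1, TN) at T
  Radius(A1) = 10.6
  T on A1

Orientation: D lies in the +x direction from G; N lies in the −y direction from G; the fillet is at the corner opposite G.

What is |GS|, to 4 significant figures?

52.83

G is at the origin; GD is horizontal with |GD| = 56.3 and D on the +x side, so D = (56.30, 0.000). GN is vertical with |GN| = 37.1 and N on the −y side, so N = (0.000, -37.10). The virtual corner opposite G is at (56.30, -37.10). Since A1 is tangent to DF there, SF ⟂ DF and tangency of A1 to TN means the radius ST is perpendicular to TN, with radius 10.6, so the center S sits 10.6 in from both sides at S = (45.70, -26.50). Then |GS| = |S − G| = 52.83.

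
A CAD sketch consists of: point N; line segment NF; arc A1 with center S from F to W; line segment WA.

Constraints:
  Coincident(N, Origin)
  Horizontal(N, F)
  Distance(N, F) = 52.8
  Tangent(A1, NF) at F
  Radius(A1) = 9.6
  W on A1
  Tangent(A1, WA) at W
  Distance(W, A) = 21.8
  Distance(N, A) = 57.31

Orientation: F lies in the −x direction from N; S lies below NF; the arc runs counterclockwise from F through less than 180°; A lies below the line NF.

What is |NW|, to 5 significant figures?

62.344

Checks: ∠(SF, FN) = 90.00° ✓; |SF| = 9.600 ✓; |SW| = 9.600 ✓; ∠(SW, WA) = 90.00° ✓; |WA| = 21.80 ✓; |NA| = 57.31 ✓.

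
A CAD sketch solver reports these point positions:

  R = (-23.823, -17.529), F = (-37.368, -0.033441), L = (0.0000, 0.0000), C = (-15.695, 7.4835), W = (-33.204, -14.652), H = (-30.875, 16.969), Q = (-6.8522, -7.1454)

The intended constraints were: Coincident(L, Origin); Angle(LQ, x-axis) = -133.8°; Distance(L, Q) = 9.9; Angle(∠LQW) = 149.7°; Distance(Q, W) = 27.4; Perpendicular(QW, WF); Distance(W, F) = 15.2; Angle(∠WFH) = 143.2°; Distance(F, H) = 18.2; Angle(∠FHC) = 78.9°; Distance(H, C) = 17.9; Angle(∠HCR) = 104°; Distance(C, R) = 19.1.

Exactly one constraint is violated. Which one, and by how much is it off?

Distance(C, R) = 19.1 — off by 7.20.

L = (0.00, 0.00) ✓; LQ at -133.8° ✓; |LQ| = 9.900 ✓; ∠LQW = 149.7° ✓; |QW| = 27.40 ✓; ∠(QW, WF) = 90.00° ✓; |WF| = 15.20 ✓; ∠WFH = 143.2° ✓; |FH| = 18.20 ✓; ∠FHC = 78.90° ✓; |HC| = 17.90 ✓; ∠HCR = 104.0° ✓; |CR| = 26.30 ✗.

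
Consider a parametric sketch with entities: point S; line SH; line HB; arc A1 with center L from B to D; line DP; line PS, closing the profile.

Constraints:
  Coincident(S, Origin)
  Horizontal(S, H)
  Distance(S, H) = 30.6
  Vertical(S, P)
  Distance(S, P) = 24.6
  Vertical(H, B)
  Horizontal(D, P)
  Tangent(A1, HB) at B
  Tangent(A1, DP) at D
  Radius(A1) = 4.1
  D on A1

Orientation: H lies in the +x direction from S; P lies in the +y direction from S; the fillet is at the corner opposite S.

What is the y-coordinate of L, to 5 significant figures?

20.500

SP is vertical with |SP| = 24.6 and P on the +y side, so P = (0.0000, 24.600). The virtual corner opposite S is at (30.600, 24.600). The tangent condition forces LB to be normal to HB and the tangent condition forces LD to be normal to DP, with radius 4.1, so the center L sits 4.1 in from both sides at L = (26.500, 20.500). So L.y = 20.500.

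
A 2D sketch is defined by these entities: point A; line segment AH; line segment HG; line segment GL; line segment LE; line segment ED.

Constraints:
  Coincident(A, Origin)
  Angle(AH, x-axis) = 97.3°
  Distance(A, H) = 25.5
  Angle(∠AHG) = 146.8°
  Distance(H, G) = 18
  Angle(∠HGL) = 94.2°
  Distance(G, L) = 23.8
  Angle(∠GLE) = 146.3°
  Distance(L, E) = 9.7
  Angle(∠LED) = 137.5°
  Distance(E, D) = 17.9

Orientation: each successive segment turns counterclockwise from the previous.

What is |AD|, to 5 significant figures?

30.588

∠GLE = 146.3° gives LE at -110.00° from the x-axis; with |LE| = 9.7, E = (-37.429, 15.776). ∠LED = 137.5° gives ED at -67.500° from the x-axis; with |ED| = 17.9, D = (-30.579, -0.76176). Then |AD| = |D − A| = 30.588.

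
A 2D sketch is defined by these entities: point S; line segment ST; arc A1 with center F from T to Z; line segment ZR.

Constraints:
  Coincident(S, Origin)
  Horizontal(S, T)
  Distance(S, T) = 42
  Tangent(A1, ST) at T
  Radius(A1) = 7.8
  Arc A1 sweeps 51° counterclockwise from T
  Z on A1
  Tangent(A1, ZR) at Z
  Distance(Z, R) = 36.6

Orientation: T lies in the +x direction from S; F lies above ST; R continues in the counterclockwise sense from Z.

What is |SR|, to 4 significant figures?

77.69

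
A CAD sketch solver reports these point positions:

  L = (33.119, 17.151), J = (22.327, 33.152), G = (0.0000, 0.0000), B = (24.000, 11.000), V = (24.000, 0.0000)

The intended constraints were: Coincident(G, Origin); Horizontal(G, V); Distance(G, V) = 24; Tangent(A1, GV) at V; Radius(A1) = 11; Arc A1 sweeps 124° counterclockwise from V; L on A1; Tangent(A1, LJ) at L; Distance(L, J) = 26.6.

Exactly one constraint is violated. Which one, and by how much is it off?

Distance(L, J) = 26.6 — off by 7.30.

G = (0.00, 0.00) ✓; G.y = 0.00, V.y = 0.00 ✓; |GV| = 24.00 ✓; ∠(BV, VG) = 90.00° ✓; |BV| = 11.00 ✓; bearing(B→L) − bearing(B→V) = 124.0° ✓; |BL| = 11.00 ✓; ∠(BL, LJ) = 90.00° ✓; |LJ| = 19.30 ✗.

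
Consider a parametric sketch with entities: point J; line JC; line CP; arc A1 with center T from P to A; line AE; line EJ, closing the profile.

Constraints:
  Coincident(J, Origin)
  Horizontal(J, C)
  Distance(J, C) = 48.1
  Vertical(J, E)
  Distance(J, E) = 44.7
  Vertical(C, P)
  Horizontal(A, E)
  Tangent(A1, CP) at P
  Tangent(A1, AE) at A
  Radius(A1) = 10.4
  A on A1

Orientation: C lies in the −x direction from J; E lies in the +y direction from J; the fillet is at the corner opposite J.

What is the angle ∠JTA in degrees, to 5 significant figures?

132.30°

J is at the origin; JC is horizontal with |JC| = 48.1 and C on the −x side, so C = (-48.100, 0.0000). J and E share the same x with |JE| = 44.7 and E on the +y side, so E = (0.0000, 44.700). The virtual corner opposite J is at (-48.100, 44.700). Tangency of A1 to CP means the radius TP is perpendicular to CP and since A1 is tangent to AE there, TA ⟂ AE, with radius 10.4, so the center T sits 10.4 in from both sides at T = (-37.700, 34.300). That places the tangent points at P = (-48.100, 34.300) on CP and A = (-37.700, 44.700) on AE. Then cos ∠JTA = TJ·TA / (|TJ||TA|), giving 132.30°.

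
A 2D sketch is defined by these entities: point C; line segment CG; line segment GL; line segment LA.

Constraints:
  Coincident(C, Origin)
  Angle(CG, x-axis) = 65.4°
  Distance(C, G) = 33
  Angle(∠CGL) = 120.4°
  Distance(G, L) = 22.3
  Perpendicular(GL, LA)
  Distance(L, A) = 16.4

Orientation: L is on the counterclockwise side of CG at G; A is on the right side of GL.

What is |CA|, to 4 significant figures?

59.44

C is at the origin; CG runs at 65.4° with length 33.0, so G = 33.0·(cos 65.4°, sin 65.4°) = (13.74, 30.00). ∠CGL = 120.4°, so GL runs at 65.4° + (180° − 120.4°) = 125.0° from the x-axis; with |GL| = 22.3, L = G + 22.3·(cos 125.0°, sin 125.0°) = (0.9465, 48.27). The perpendicularity gives LA at right angles to GL; with |LA| = 16.4 on the right of GL, A = L + 16.4·(0.8192, 0.5736) = (14.38, 57.68). Then |CA| = |A − C| = 59.44.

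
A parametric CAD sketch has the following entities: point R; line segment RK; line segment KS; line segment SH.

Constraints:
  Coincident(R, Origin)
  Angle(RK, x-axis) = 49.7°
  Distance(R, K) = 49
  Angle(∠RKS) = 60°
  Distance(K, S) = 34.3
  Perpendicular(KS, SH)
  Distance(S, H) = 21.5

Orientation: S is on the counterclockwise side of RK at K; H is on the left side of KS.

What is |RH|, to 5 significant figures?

23.115

R is at the origin; RK runs at 49.7° with length 49.0, so K = 49.0·(cos 49.7°, sin 49.7°) = (31.693, 37.371). ∠RKS = 60.0°, so KS runs at 49.7° + (180° − 60.0°) = 169.70° from the x-axis; with |KS| = 34.3, S = K + 34.3·(cos 169.70°, sin 169.70°) = (-2.0546, 43.504). The perpendicularity gives SH at right angles to KS; with |SH| = 21.5 on the left of KS, H = S + 21.5·(-0.17880, -0.98389) = (-5.8988, 22.350). Then |RH| = |H − R| = 23.115.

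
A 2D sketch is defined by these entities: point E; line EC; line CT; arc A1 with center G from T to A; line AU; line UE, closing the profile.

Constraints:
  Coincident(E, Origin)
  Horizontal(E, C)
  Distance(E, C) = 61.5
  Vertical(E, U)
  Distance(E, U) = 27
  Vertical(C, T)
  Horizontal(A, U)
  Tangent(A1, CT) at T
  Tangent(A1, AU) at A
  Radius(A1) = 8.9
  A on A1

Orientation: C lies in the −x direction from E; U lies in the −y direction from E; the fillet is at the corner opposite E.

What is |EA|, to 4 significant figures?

59.12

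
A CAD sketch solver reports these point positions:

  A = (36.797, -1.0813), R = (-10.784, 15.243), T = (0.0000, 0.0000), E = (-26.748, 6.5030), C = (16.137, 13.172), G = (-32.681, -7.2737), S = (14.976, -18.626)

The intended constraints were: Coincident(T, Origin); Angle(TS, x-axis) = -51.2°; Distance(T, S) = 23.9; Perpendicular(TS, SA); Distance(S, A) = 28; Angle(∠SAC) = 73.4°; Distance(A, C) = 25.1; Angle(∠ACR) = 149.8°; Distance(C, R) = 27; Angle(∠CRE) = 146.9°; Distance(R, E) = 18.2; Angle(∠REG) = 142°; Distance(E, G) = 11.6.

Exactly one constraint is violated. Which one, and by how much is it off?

Distance(E, G) = 11.6 — off by 3.40.

T = (0.00, 0.00) ✓; TS at -51.20° ✓; |TS| = 23.90 ✓; ∠(TS, SA) = 90.00° ✓; |SA| = 28.00 ✓; ∠SAC = 73.40° ✓; |AC| = 25.10 ✓; ∠ACR = 149.8° ✓; |CR| = 27.00 ✓; ∠CRE = 146.9° ✓; |RE| = 18.20 ✓; ∠REG = 142.0° ✓; |EG| = 15.00 ✗.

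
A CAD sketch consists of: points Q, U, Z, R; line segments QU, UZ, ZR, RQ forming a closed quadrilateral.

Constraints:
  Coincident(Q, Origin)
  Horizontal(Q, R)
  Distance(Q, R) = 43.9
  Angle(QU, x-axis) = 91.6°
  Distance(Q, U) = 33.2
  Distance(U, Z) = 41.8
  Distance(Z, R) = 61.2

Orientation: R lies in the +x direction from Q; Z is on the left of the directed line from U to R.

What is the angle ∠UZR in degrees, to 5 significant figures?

62.255°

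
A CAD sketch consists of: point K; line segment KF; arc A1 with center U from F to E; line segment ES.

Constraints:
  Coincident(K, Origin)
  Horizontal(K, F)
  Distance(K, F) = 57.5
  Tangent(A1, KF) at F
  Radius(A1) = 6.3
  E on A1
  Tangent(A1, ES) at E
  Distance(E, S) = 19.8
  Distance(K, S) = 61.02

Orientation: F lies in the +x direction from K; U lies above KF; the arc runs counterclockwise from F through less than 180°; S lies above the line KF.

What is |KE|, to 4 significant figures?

63.84

Checks: |UE| = 6.300 ✓; ∠(UE, ES) = 90.00° ✓; |ES| = 19.80 ✓; |KS| = 61.02 ✓.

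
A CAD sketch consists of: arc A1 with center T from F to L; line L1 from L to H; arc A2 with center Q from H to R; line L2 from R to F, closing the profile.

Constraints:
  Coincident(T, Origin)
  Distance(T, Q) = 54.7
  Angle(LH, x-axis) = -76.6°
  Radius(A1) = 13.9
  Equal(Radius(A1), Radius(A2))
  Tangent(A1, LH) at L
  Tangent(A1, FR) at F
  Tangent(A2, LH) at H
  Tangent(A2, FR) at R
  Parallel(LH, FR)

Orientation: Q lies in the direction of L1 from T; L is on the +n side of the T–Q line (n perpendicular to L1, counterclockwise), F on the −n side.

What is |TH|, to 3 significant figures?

56.4

Tangency of A1 to both parallel lines with radius 13.9 puts L and F at T ± 13.9·n: L = (13.5, 3.22), F = (-13.5, -3.22). Equal radii place H and R the same way about Q: H = Q + 13.9·n = (26.2, -50.0), R = Q − 13.9·n = (-0.845, -56.4). Then |TH| = |H − T| = 56.4.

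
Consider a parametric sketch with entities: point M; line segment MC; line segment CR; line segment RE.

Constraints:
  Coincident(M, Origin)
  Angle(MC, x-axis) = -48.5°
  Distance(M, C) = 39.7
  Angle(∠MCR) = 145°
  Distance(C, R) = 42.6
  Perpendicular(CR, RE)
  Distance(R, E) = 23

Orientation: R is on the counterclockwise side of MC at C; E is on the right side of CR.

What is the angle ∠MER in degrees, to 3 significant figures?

58.6°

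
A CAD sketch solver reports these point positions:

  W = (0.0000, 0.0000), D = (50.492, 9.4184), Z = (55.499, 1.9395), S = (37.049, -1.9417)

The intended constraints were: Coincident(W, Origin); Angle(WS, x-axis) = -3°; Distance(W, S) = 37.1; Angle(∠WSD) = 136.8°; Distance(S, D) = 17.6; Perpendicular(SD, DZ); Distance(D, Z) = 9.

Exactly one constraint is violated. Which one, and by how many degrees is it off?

Perpendicular(SD, DZ) — off by 6.40°.

W = (0.00, 0.00) ✓; WS at -3.000° ✓; |WS| = 37.10 ✓; ∠WSD = 136.8° ✓; |SD| = 17.60 ✓; ∠(SD, DZ) = 96.40° ✗; |DZ| = 9.000 ✓.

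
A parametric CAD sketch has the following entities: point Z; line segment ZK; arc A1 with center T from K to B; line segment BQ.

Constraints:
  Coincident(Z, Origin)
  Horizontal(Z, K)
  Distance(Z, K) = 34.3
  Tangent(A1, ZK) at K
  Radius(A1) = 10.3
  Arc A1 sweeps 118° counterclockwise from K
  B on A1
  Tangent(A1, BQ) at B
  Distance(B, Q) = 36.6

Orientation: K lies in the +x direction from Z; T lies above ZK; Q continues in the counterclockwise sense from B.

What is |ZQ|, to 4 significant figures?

54.21

On A1, K sits at bearing -90° from T; a 118° counterclockwise sweep puts B at bearing 28°, so B = T + 10.3·(cos 28°, sin 28°) = (43.39, 15.14). A1 meets BQ tangentially, so TB is at right angles to BQ, so BQ runs along (−sin 28°, cos 28°); with |BQ| = 36.6, Q = (26.21, 47.45). Then |ZQ| = |Q − Z| = 54.21.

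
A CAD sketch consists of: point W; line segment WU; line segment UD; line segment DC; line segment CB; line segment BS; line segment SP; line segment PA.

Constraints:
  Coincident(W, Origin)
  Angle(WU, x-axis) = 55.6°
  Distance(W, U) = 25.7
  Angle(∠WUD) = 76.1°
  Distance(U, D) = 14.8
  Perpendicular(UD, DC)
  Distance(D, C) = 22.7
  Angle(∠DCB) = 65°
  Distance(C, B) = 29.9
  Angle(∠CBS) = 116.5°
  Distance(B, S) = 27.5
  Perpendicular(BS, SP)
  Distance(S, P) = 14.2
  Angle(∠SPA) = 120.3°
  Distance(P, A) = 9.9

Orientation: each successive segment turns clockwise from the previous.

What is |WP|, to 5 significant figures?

43.037

∠CBS = 116.5° gives BS at 43.200° from the x-axis; with |BS| = 27.5, S = (18.871, 42.518). BS ⟂ SP, so SP runs at -46.800°; with |SP| = 14.2, P = (28.592, 32.167). Then |WP| = |P − W| = 43.037.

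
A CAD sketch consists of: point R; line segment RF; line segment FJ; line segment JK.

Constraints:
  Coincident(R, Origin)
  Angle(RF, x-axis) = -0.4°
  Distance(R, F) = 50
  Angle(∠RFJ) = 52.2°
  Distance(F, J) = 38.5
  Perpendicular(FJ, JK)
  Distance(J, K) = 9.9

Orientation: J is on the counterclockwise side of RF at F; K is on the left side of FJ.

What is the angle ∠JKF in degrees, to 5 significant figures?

75.579°

R is at the origin; RF runs at -0.4° with length 50.0, so F = 50.0·(cos -0.4°, sin -0.4°) = (49.999, -0.34906). ∠RFJ = 52.2°, so FJ runs at -0.4° + (180° − 52.2°) = 127.40° from the x-axis; with |FJ| = 38.5, J = F + 38.5·(cos 127.40°, sin 127.40°) = (26.615, 30.236). FJ ⟂ JK; with |JK| = 9.9 on the left of FJ, K = J + 9.9·(-0.79441, -0.60738) = (18.750, 24.223). Then cos ∠JKF = KJ·KF / (|KJ||KF|), giving 75.579°.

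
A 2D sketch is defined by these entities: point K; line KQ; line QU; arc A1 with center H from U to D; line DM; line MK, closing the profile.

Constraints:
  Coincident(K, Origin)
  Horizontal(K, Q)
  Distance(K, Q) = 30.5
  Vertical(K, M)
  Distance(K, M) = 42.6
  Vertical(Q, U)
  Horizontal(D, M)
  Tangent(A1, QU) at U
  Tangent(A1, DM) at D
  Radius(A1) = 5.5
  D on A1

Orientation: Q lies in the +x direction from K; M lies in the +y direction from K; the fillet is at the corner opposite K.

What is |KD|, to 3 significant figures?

49.4

K is at the origin; KQ is horizontal with |KQ| = 30.5 and Q on the +x side, so Q = (30.5, 0.00). K and M share the same x with |KM| = 42.6 and M on the +y side, so M = (0.00, 42.6). The virtual corner opposite K is at (30.5, 42.6). A1 meets QU tangentially, so HU is at right angles to QU and since A1 is tangent to DM there, HD ⟂ DM, with radius 5.5, so the center H sits 5.5 in from both sides at H = (25.0, 37.1). That places the tangent points at U = (30.5, 37.1) on QU and D = (25.0, 42.6) on DM. Then |KD| = |D − K| = 49.4.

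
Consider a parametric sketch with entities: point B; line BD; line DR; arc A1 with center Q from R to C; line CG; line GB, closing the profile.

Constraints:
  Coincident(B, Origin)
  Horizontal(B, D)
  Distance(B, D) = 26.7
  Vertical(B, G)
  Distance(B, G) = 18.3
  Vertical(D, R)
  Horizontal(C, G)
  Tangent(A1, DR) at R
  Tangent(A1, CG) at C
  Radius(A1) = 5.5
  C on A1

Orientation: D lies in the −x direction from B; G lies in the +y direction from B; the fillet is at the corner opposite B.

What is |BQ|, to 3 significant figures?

24.8

B is at the origin; BD is horizontal with |BD| = 26.7 and D on the −x side, so D = (-26.7, 0.00). B and G share the same x with |BG| = 18.3 and G on the +y side, so G = (0.00, 18.3). The virtual corner opposite B is at (-26.7, 18.3). Since A1 is tangent to DR there, QR ⟂ DR and since A1 is tangent to CG there, QC ⟂ CG, with radius 5.5, so the center Q sits 5.5 in from both sides at Q = (-21.2, 12.8). Then |BQ| = |Q − B| = 24.8.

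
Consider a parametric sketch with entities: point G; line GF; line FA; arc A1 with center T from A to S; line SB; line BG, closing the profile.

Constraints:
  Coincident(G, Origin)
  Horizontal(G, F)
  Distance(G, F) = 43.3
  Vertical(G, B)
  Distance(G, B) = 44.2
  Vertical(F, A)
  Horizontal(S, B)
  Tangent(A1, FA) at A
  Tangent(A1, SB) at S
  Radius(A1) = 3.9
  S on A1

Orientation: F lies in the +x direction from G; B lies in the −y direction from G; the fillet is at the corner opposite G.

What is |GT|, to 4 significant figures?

56.36

G and B share the same x with |GB| = 44.2 and B on the −y side, so B = (0.000, -44.20). The virtual corner opposite G is at (43.30, -44.20). Tangency of A1 to FA means the radius TA is perpendicular to FA and tangency of A1 to SB means the radius TS is perpendicular to SB, with radius 3.9, so the center T sits 3.9 in from both sides at T = (39.40, -40.30). Then |GT| = |T − G| = 56.36.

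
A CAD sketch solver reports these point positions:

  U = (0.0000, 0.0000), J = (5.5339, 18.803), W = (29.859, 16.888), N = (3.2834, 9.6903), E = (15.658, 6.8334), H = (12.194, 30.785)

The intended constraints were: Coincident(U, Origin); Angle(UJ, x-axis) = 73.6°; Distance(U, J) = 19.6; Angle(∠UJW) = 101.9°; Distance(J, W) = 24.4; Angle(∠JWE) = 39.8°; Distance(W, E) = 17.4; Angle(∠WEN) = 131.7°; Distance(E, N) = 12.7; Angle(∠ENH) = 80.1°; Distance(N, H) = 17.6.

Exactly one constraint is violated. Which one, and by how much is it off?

Distance(N, H) = 17.6 — off by 5.30.

U = (0.00, 0.00) ✓; UJ at 73.60° ✓; |UJ| = 19.60 ✓; ∠UJW = 101.9° ✓; |JW| = 24.40 ✓; ∠JWE = 39.80° ✓; |WE| = 17.40 ✓; ∠WEN = 131.7° ✓; |EN| = 12.70 ✓; ∠ENH = 80.10° ✓; |NH| = 22.90 ✗.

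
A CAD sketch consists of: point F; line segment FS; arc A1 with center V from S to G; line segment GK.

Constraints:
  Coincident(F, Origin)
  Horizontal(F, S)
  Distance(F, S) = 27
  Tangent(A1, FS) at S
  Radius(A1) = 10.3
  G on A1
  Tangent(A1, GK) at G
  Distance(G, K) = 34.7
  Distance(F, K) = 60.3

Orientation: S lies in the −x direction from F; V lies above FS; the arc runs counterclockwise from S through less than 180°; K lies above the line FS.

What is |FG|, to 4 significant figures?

25.72

F is at the origin; F and S share the same y with |FS| = 27.0 and S on the −x side, so S = (-27.00, 0.000). Tangency of A1 to FS means the radius VS is perpendicular to FS, so V = S + (0, 10.3) = (-27.00, 10.30). Since VG ⟂ GK (tangency), |VK| = √(10.3² + 34.7²) = 36.20 regardless of where G sits on A1. So K lies on both circle(F, 60.3) and circle(V, 36.20); the above-FS intersection is K = (-42.05, 43.22). G is the foot of the tangent from K: G = (-19.24, 17.07).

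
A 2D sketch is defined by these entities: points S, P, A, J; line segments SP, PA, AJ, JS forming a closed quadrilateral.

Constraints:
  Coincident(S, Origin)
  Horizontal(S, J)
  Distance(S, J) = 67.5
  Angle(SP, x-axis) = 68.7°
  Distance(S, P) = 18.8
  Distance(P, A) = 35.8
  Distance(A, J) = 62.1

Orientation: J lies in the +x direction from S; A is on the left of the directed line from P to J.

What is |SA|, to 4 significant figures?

54.28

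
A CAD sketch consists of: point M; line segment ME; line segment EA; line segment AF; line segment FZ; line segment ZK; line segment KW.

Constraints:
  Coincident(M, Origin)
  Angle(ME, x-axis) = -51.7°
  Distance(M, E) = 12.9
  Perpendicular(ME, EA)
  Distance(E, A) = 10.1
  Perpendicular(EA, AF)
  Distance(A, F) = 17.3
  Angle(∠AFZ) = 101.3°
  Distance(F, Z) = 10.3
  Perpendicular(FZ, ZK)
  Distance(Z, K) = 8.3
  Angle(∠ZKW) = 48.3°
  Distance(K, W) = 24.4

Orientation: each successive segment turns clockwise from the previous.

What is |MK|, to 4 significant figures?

2.368

∠AFZ = 101.3° gives FZ at 49.60° from the x-axis; with |FZ| = 10.3, Z = (-3.978, 5.037). The perpendicularity gives ZK at right angles to FZ, so ZK runs at -40.40°; with |ZK| = 8.3, K = (2.343, -0.3423). Then |MK| = |K − M| = 2.368.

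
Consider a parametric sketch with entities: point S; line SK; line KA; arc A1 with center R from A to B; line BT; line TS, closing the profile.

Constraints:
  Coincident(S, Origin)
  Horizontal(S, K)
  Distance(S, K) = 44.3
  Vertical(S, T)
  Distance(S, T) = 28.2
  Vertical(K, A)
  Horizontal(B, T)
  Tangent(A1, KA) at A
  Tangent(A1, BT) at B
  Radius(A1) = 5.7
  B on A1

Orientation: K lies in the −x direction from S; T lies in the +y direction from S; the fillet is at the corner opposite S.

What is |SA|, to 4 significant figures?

49.69

The virtual corner opposite S is at (-44.30, 28.20). Since A1 is tangent to KA there, RA ⟂ KA and tangency of A1 to BT means the radius RB is perpendicular to BT, with radius 5.7, so the center R sits 5.7 in from both sides at R = (-38.60, 22.50). That places the tangent points at A = (-44.30, 22.50) on KA and B = (-38.60, 28.20) on BT. Then |SA| = |A − S| = 49.69.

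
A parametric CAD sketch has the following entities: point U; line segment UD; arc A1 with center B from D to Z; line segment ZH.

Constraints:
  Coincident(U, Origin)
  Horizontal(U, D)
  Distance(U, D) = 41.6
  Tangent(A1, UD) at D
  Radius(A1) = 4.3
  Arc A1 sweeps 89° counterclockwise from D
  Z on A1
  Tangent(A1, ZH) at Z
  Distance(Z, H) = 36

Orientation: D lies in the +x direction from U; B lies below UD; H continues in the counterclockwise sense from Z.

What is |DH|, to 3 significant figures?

40.5

On A1, D sits at bearing 90° from B; an 89° counterclockwise sweep puts Z at bearing 179°, so Z = B + 4.3·(cos 179°, sin 179°) = (37.3, -4.22). Tangency of A1 to ZH means the radius BZ is perpendicular to ZH, so ZH runs along (−sin 179°, cos 179°); with |ZH| = 36.0, H = (36.7, -40.2). Then |DH| = |H − D| = 40.5.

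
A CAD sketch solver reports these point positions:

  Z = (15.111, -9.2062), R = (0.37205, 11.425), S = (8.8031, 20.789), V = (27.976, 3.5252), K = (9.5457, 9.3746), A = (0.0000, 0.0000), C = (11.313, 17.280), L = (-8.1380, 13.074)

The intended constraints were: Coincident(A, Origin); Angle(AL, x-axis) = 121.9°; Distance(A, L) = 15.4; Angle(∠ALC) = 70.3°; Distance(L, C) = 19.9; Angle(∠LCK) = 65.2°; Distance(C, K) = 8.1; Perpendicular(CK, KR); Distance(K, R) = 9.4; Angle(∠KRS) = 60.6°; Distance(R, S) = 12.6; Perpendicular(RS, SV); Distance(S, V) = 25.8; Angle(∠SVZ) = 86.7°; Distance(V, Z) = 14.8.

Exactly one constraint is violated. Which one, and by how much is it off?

Distance(V, Z) = 14.8 — off by 3.30.

A = (0.00, 0.00) ✓; AL at 121.9° ✓; |AL| = 15.40 ✓; ∠ALC = 70.30° ✓; |LC| = 19.90 ✓; ∠LCK = 65.20° ✓; |CK| = 8.101 ✓; ∠(CK, KR) = 90.00° ✓; |KR| = 9.400 ✓; ∠KRS = 60.60° ✓; |RS| = 12.60 ✓; ∠(RS, SV) = 90.00° ✓; |SV| = 25.80 ✓; ∠SVZ = 86.70° ✓; |VZ| = 18.10 ✗.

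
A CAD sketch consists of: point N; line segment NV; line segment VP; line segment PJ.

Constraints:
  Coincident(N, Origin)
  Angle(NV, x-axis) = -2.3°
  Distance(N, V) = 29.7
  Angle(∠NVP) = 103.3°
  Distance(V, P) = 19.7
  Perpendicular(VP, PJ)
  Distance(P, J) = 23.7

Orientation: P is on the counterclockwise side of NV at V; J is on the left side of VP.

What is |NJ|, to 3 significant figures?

27.0

N is at the origin; NV runs at -2.3° with length 29.7, so V = 29.7·(cos -2.3°, sin -2.3°) = (29.7, -1.19). ∠NVP = 103.3°, so VP runs at -2.3° + (180° − 103.3°) = 74.4° from the x-axis; with |VP| = 19.7, P = V + 19.7·(cos 74.4°, sin 74.4°) = (35.0, 17.8). VP ⟂ PJ; with |PJ| = 23.7 on the left of VP, J = P + 23.7·(-0.963, 0.269) = (12.1, 24.2). Then |NJ| = |J − N| = 27.0.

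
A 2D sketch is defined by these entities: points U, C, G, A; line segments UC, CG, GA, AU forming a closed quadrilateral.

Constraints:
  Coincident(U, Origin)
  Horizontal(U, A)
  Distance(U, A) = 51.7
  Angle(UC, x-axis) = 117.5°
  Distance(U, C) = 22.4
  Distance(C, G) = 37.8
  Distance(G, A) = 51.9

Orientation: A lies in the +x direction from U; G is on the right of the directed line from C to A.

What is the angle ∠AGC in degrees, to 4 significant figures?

91.78°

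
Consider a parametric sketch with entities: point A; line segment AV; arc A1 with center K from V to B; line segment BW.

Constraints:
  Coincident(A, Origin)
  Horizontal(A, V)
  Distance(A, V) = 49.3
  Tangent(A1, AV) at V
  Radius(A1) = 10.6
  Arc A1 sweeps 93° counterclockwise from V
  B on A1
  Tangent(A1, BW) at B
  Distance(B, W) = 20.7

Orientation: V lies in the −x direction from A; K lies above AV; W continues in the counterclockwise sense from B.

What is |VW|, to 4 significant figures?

33.21

A is at the origin; AV is horizontal with |AV| = 49.3 and V on the −x side, so V = (-49.30, 0.000). Tangency of A1 to AV means the radius KV is perpendicular to AV, so K = V + (0, 10.6) = (-49.30, 10.60). On A1, V sits at bearing -90° from K; a 93° counterclockwise sweep puts B at bearing 3°, so B = K + 10.6·(cos 3°, sin 3°) = (-38.71, 11.15). Tangency of A1 to BW means the radius KB is perpendicular to BW, so BW runs along (−sin 3°, cos 3°); with |BW| = 20.7, W = (-39.80, 31.83). Then |VW| = |W − V| = 33.21.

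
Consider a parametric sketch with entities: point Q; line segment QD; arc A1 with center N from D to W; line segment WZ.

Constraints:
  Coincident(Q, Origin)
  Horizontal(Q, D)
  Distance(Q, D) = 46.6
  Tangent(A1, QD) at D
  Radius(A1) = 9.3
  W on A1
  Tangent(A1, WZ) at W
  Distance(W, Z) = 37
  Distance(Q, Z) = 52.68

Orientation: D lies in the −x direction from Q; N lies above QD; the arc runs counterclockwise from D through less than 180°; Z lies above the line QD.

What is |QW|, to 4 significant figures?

38.22

Checks: |NW| = 9.300 ✓; ∠(NW, WZ) = 90.00° ✓; |WZ| = 37.00 ✓; |QZ| = 52.68 ✓.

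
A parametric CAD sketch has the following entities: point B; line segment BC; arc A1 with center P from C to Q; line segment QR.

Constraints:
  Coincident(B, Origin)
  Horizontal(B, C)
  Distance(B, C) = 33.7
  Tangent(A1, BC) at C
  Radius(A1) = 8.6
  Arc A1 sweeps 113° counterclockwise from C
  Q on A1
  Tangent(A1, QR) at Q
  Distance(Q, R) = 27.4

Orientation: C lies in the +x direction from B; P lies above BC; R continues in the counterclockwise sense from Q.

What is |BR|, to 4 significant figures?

48.35

B is at the origin; BC is horizontal with |BC| = 33.7 and C on the +x side, so C = (33.70, 0.000). The tangent condition forces PC to be normal to BC, so P = C + (0, 8.6) = (33.70, 8.600). On A1, C sits at bearing -90° from P; a 113° counterclockwise sweep puts Q at bearing 23°, so Q = P + 8.6·(cos 23°, sin 23°) = (41.62, 11.96). A1 meets QR tangentially, so PQ is at right angles to QR, so QR runs along (−sin 23°, cos 23°); with |QR| = 27.4, R = (30.91, 37.18). Then |BR| = |R − B| = 48.35.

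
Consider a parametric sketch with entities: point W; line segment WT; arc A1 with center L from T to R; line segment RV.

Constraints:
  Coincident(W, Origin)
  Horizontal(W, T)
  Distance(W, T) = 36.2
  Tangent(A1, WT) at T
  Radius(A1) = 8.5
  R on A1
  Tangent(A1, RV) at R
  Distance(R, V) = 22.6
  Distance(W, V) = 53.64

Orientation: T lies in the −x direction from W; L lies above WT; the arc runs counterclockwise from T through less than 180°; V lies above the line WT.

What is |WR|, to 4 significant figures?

32.53

Checks: |LT| = 8.500 ✓; |LR| = 8.500 ✓; ∠(LR, RV) = 90.00° ✓; |RV| = 22.60 ✓; |WV| = 53.64 ✓.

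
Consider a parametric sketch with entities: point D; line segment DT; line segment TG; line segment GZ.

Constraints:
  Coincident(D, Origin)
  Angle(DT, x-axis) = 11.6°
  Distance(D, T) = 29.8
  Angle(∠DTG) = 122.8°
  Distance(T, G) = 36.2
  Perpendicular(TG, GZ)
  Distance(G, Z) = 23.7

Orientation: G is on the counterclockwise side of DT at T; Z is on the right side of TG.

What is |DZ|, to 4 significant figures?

71.53

∠DTG = 122.8°, so TG runs at 11.6° + (180° − 122.8°) = 68.80° from the x-axis; with |TG| = 36.2, G = T + 36.2·(cos 68.80°, sin 68.80°) = (42.28, 39.74). TG ⟂ GZ; with |GZ| = 23.7 on the right of TG, Z = G + 23.7·(0.9323, -0.3616) = (64.38, 31.17). Then |DZ| = |Z − D| = 71.53.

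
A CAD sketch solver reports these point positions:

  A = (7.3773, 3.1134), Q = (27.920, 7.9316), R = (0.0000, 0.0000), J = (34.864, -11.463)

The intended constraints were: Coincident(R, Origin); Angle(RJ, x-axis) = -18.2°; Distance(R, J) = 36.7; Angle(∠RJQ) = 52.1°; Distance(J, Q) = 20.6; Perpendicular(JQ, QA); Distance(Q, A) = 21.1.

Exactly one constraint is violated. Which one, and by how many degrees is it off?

Perpendicular(JQ, QA) — off by 6.50°.

R = (0.00, 0.00) ✓; RJ at -18.20° ✓; |RJ| = 36.70 ✓; ∠RJQ = 52.10° ✓; |JQ| = 20.60 ✓; ∠(JQ, QA) = 83.50° ✗; |QA| = 21.10 ✓.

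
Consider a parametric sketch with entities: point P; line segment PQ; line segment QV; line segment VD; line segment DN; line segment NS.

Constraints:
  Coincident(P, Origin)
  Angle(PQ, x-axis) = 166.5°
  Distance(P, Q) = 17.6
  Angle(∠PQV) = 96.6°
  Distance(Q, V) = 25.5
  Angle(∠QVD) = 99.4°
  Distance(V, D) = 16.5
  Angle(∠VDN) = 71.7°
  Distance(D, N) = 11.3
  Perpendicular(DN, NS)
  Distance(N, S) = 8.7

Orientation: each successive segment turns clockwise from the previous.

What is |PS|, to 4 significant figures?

23.44

P is at the origin; PQ runs at 166.5° with length 17.6, so Q = (-17.11, 4.109). ∠PQV = 96.6° gives QV at 83.10° from the x-axis; with |QV| = 25.5, V = (-14.05, 29.42). ∠QVD = 99.4° gives VD at 2.500° from the x-axis; with |VD| = 16.5, D = (2.434, 30.14). ∠VDN = 71.7° gives DN at -105.8° from the x-axis; with |DN| = 11.3, N = (-0.6427, 19.27). DN ⟂ NS, so NS runs at 164.2°; with |NS| = 8.7, S = (-9.014, 21.64). Then |PS| = |S − P| = 23.44.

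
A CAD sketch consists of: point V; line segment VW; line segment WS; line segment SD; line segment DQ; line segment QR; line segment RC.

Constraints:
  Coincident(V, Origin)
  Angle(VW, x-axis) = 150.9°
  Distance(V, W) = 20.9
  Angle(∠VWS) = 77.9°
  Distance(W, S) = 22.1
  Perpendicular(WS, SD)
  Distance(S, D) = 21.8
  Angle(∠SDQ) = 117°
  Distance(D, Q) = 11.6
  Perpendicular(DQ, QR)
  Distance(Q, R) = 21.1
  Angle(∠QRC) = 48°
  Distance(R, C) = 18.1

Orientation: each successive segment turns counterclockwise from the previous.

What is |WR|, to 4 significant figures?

8.550

V is at the origin; VW runs at 150.9° with length 20.9, so W = (-18.26, 10.16). ∠VWS = 77.9° gives WS at -107.0° from the x-axis; with |WS| = 22.1, S = (-24.72, -10.97). WS is perpendicular to SD, so SD runs at -17.00°; with |SD| = 21.8, D = (-3.876, -17.34). ∠SDQ = 117.0° gives DQ at 46.00° from the x-axis; with |DQ| = 11.6, Q = (4.182, -8.999). The perpendicularity gives QR at right angles to DQ, so QR runs at 136.0°; with |QR| = 21.1, R = (-11.00, 5.658). Then |WR| = |R − W| = 8.550.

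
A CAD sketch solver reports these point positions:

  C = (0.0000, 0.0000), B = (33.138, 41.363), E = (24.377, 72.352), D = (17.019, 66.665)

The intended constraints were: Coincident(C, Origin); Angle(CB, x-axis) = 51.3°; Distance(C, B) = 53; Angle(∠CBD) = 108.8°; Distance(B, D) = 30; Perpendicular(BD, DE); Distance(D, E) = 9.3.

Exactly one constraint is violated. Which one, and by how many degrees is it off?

Perpendicular(BD, DE) — off by 5.20°.

C = (0.00, 0.00) ✓; CB at 51.30° ✓; |CB| = 53.00 ✓; ∠CBD = 108.8° ✓; |BD| = 30.00 ✓; ∠(BD, DE) = 84.80° ✗; |DE| = 9.300 ✓.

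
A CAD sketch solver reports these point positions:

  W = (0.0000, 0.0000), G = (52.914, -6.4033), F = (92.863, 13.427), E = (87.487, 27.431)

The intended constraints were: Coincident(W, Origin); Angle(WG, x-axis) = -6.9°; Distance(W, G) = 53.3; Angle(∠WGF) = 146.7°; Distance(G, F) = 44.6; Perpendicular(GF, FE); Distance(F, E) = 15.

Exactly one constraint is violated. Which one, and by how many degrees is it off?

Perpendicular(GF, FE) — off by 5.40°.

W = (0.00, 0.00) ✓; WG at -6.900° ✓; |WG| = 53.30 ✓; ∠WGF = 146.7° ✓; |GF| = 44.60 ✓; ∠(GF, FE) = 84.60° ✗; |FE| = 15.00 ✓.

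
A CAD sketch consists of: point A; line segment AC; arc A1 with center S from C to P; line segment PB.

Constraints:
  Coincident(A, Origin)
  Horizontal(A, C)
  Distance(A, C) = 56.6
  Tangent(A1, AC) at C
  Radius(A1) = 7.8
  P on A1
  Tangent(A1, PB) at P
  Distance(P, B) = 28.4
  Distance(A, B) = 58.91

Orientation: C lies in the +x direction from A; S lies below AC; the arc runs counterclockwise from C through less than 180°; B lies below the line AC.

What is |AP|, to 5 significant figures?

49.357

Checks: |SP| = 7.800 ✓; ∠(SP, PB) = 90.00° ✓; |PB| = 28.40 ✓; |AB| = 58.91 ✓.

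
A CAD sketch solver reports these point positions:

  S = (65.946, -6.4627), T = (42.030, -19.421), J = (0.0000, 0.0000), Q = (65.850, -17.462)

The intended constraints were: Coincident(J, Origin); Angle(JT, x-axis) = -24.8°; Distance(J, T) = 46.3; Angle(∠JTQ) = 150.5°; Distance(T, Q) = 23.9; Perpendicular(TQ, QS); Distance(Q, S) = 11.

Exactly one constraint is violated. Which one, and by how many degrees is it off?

Perpendicular(TQ, QS) — off by 5.20°.

J = (0.00, 0.00) ✓; JT at -24.80° ✓; |JT| = 46.30 ✓; ∠JTQ = 150.5° ✓; |TQ| = 23.90 ✓; ∠(TQ, QS) = 84.80° ✗; |QS| = 11.00 ✓.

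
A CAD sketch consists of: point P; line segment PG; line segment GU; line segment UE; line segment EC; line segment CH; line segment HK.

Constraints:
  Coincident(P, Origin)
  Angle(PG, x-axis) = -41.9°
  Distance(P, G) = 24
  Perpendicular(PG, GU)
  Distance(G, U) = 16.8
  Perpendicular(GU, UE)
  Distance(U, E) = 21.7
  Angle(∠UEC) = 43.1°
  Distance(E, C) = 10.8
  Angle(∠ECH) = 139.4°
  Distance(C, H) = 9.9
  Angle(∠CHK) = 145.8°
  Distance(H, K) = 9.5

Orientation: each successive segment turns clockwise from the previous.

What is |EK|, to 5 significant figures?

26.012

P is at the origin; PG runs at -41.9° with length 24.0, so G = (17.863, -16.028). PG ⟂ GU, so GU runs at -131.90°; with |GU| = 16.8, U = (6.6439, -28.532). The perpendicularity gives UE at right angles to GU, so UE runs at 138.10°; with |UE| = 21.7, E = (-9.5077, -14.040). ∠UEC = 43.1° gives EC at 1.2000° from the x-axis; with |EC| = 10.8, C = (1.2900, -13.814). ∠ECH = 139.4° gives CH at -39.400° from the x-axis; with |CH| = 9.9, H = (8.9400, -20.098). ∠CHK = 145.8° gives HK at -73.600° from the x-axis; with |HK| = 9.5, K = (11.622, -29.212). Then |EK| = |K − E| = 26.012.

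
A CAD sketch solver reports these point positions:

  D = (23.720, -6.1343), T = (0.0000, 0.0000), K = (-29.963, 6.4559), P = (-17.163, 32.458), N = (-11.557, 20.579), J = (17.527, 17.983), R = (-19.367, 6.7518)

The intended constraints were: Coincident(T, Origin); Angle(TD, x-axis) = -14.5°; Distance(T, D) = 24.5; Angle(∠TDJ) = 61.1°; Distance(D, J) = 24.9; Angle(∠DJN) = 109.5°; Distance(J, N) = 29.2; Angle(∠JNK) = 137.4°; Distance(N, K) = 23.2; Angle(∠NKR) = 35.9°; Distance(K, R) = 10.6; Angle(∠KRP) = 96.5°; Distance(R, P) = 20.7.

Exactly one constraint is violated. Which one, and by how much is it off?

Distance(R, P) = 20.7 — off by 5.10.

T = (0.00, 0.00) ✓; TD at -14.50° ✓; |TD| = 24.50 ✓; ∠TDJ = 61.10° ✓; |DJ| = 24.90 ✓; ∠DJN = 109.5° ✓; |JN| = 29.20 ✓; ∠JNK = 137.4° ✓; |NK| = 23.20 ✓; ∠NKR = 35.90° ✓; |KR| = 10.60 ✓; ∠KRP = 96.50° ✓; |RP| = 25.80 ✗.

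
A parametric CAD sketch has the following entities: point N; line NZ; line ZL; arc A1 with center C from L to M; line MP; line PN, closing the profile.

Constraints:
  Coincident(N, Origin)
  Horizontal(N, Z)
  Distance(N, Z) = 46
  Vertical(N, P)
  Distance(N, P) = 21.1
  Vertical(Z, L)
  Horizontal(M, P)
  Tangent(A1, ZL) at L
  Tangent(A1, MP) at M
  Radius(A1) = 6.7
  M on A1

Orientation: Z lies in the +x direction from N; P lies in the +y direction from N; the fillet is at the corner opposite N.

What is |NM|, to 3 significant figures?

44.6

N is at the origin; NZ is horizontal with |NZ| = 46.0 and Z on the +x side, so Z = (46.0, 0.00). N and P share the same x with |NP| = 21.1 and P on the +y side, so P = (0.00, 21.1). The virtual corner opposite N is at (46.0, 21.1). The tangent condition forces CL to be normal to ZL and tangency of A1 to MP means the radius CM is perpendicular to MP, with radius 6.7, so the center C sits 6.7 in from both sides at C = (39.3, 14.4). That places the tangent points at L = (46.0, 14.4) on ZL and M = (39.3, 21.1) on MP. Then |NM| = |M − N| = 44.6.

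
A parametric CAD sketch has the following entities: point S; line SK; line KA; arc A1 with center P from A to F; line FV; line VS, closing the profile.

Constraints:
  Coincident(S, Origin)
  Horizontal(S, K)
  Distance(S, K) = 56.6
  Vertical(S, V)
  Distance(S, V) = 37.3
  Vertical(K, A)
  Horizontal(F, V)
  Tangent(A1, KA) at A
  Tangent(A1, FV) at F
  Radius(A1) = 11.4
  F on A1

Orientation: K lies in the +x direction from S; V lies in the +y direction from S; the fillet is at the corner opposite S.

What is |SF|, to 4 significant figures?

58.60

S is at the origin; SK is horizontal with |SK| = 56.6 and K on the +x side, so K = (56.60, 0.000). SV is vertical with |SV| = 37.3 and V on the +y side, so V = (0.000, 37.30). The virtual corner opposite S is at (56.60, 37.30). A1 meets KA tangentially, so PA is at right angles to KA and A1 meets FV tangentially, so PF is at right angles to FV, with radius 11.4, so the center P sits 11.4 in from both sides at P = (45.20, 25.90). That places the tangent points at A = (56.60, 25.90) on KA and F = (45.20, 37.30) on FV. Then |SF| = |F − S| = 58.60.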